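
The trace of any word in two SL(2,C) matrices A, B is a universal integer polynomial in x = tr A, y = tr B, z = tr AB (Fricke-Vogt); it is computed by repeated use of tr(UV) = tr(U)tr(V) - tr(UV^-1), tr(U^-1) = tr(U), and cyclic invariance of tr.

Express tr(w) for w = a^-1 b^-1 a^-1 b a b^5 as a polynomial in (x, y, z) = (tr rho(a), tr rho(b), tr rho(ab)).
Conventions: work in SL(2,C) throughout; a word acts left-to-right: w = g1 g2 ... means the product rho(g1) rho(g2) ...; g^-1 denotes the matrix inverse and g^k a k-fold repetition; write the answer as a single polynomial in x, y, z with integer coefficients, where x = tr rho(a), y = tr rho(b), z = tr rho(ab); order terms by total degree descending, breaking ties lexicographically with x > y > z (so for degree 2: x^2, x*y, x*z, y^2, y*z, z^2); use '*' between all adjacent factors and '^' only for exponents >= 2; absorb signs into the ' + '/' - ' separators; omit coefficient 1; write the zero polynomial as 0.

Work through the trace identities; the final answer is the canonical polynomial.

trace(b a b) = trace(b)*trace(a b) - trace(a)  (reduce the b square) = y*z - x
trace(a b^3) = trace(b)*trace(b a b) - trace(b a)  (reduce the b square) = y^2*z - x*y - z
so trace(b^3 a b) = trace(b)*trace(a b^3) - trace(a b^2)  (reduce the b square) = y^3*z - x*y^2 - 2*y*z + x
reduce: trace(b^3 a b^2) = trace(b)*trace(b^3 a b) - trace(b^3 a)  (reduce the b square) = y^4*z - x*y^3 - 3*y^2*z + 2*x*y + z
so trace(b a b^5) = trace(b)*trace(b^3 a b^2) - trace(b^3 a b)  (reduce the b square) = y^5*z - x*y^4 - 4*y^3*z + 3*x*y^2 + 3*y*z - x
reduce: trace(a b a b) = trace(b a)*trace(b a) - trace(1)  (split on b) = z^2 - 2
trace(a b a) = trace(a)*trace(b a) - trace(b)  (reduce the a square) = x*z - y
trace(b a b a b) = trace(b)*trace(a b a b) - trace(a b a)  (reduce the b square) = y*z^2 - x*z - y
trace(a b a b^3) = trace(b)*trace(b a b a b) - trace(b a b a)  (reduce the b square) = y^2*z^2 - x*y*z - y^2 - z^2 + 2
trace(b^2 a b a b^2) = trace(b)*trace(a b a b^3) - trace(a b a b^2)  (reduce the b square) = y^3*z^2 - x*y^2*z - y^3 - 2*y*z^2 + x*z + 3*y
reduce: trace(b a b^5 a) = trace(b)*trace(b^2 a b a b^2) - trace(b^2 a b a b)  (reduce the b square) = y^4*z^2 - x*y^3*z - y^4 - 3*y^2*z^2 + 2*x*y*z + 4*y^2 + z^2 - 2
trace(b a b^5 a^-1) = trace(b a b^5)*trace(a) - trace(b a b^5 a)  (eliminate a^-1) = x*y^5*z - x^2*y^4 - y^4*z^2 - 3*x*y^3*z + 3*x^2*y^2 + y^4 + 3*y^2*z^2 + x*y*z - x^2 - 4*y^2 - z^2 + 2
so trace(a^-1 b a b^5 a^-1) = trace(b a b^5 a^-1)*trace(a) - trace(b a b^5)  (eliminate a^-1) = x^2*y^5*z - x^3*y^4 - x*y^4*z^2 - 3*x^2*y^3*z - y^5*z + 3*x^3*y^2 + 2*x*y^4 + 3*x*y^2*z^2 + x^2*y*z + 4*y^3*z - x^3 - 7*x*y^2 - x*z^2 - 3*y*z + 3*x
trace(b^2 a b^5) = trace(b)*trace(b^2 a b^4) - trace(b^2 a b^3)  (reduce the b square) = y^6*z - x*y^5 - 5*y^4*z + 4*x*y^3 + 6*y^2*z - 3*x*y - z
trace(b^2) = trace(b)*trace(b) - trace(1)  (reduce the b square) = y^2 - 2
trace(a b^2 a) = trace(a)*trace(b^2 a) - trace(b^2)  (reduce the a square) = x*y*z - x^2 - y^2 + 2
reduce: trace(b a b^2 a b) = trace(b)*trace(a b^2 a b) - trace(a b^2 a)  (reduce the b square) = y^2*z^2 - 2*x*y*z + x^2 - 2
trace(b^2 a b^2 a b) = trace(b)*trace(b a b^2 a b) - trace(b a b^2 a)  (reduce the b square) = y^3*z^2 - 2*x*y^2*z + x^2*y - y*z^2 + x*z - y
trace(b a b^2 a b^3) = trace(b)*trace(b^2 a b^2 a b) - trace(b^2 a b^2 a)  (reduce the b square) = y^4*z^2 - 2*x*y^3*z + x^2*y^2 - 2*y^2*z^2 + 3*x*y*z - x^2 - y^2 + 2
so trace(b^2 a b^5 a) = trace(b)*trace(b a b^2 a b^3) - trace(b a b^2 a b^2)  (reduce the b square) = y^5*z^2 - 2*x*y^4*z + x^2*y^3 - 3*y^3*z^2 + 5*x*y^2*z - 2*x^2*y - y^3 + y*z^2 - x*z + 3*y
reduce: trace(b a b^5 a^-1 b) = trace(b^2 a b^5)*trace(a) - trace(b^2 a b^5 a)  (eliminate a^-1) = x*y^6*z - x^2*y^5 - y^5*z^2 - 3*x*y^4*z + 3*x^2*y^3 + 3*y^3*z^2 + x*y^2*z - x^2*y + y^3 - y*z^2 - 3*y
trace(b a b a b^5) = trace(b)*trace(b^3 a b a b^2) - trace(b^3 a b a b)  (reduce the b square) = y^5*z^2 - x*y^4*z - y^5 - 4*y^3*z^2 + 3*x*y^2*z + 5*y^3 + 3*y*z^2 - x*z - 5*y
so trace(a b a b a b) = trace(b a b a)*trace(b a) - trace(a b)  (split on b) = z^3 - 3*z
reduce: trace(a b a b a) = trace(a)*trace(b a b a) - trace(b a b)  (reduce the a square) = x*z^2 - y*z - x
reduce: trace(a b a b a b^2) = trace(b)*trace(a b a b a b) - trace(a b a b a)  (reduce the b square) = y*z^3 - x*z^2 - 2*y*z + x
trace(a b a b a b^3) = trace(b)*trace(a b a b a b^2) - trace(a b a b a b)  (reduce the b square) = y^2*z^3 - x*y*z^2 - 2*y^2*z - z^3 + x*y + 3*z
trace(b a b a b a b^3) = trace(b)*trace(a b a b a b^3) - trace(a b a b a b^2)  (reduce the b square) = y^3*z^3 - x*y^2*z^2 - 2*y^3*z - 2*y*z^3 + x*y^2 + x*z^2 + 5*y*z - x
so trace(b a b a b^5 a) = trace(b)*trace(b a b a b a b^3) - trace(b a b a b a b^2)  (reduce the b square) = y^4*z^3 - x*y^3*z^2 - 2*y^4*z - 3*y^2*z^3 + x*y^3 + 2*x*y*z^2 + 7*y^2*z + z^3 - 2*x*y - 3*z
trace(b a b^5 a^-1 b a) = trace(b a b a b^5)*trace(a) - trace(b a b a b^5 a)  (eliminate a^-1) = x*y^5*z^2 - x^2*y^4*z - y^4*z^3 - x*y^5 - 3*x*y^3*z^2 + 3*x^2*y^2*z + 2*y^4*z + 3*y^2*z^3 + 4*x*y^3 + x*y*z^2 - x^2*z - 7*y^2*z - z^3 - 3*x*y + 3*z
reduce: trace(a^-1 b a b^5 a^-1 b) = trace(b a b^5 a^-1 b)*trace(a) - trace(b a b^5 a^-1 b a)  (eliminate a^-1) = x^2*y^6*z - x^3*y^5 - 2*x*y^5*z^2 - 2*x^2*y^4*z + y^4*z^3 + 3*x^3*y^3 + x*y^5 + 6*x*y^3*z^2 - 2*x^2*y^2*z - 2*y^4*z - 3*y^2*z^3 - x^3*y - 3*x*y^3 - 2*x*y*z^2 + x^2*z + 7*y^2*z + z^3 - 3*z
trace(a^-1 b^-1 a^-1 b a b^5) = trace(a^-1 b a b^5 a^-1)*trace(b) - trace(a^-1 b a b^5 a^-1 b)  (eliminate b^-1) = x*y^5*z^2 - x^2*y^4*z - y^6*z - y^4*z^3 + x*y^5 - 3*x*y^3*z^2 + 3*x^2*y^2*z + 6*y^4*z + 3*y^2*z^3 - 4*x*y^3 + x*y*z^2 - x^2*z - 10*y^2*z - z^3 + 3*x*y + 3*z

x*y^5*z^2 - x^2*y^4*z - y^6*z - y^4*z^3 + x*y^5 - 3*x*y^3*z^2 + 3*x^2*y^2*z + 6*y^4*z + 3*y^2*z^3 - 4*x*y^3 + x*y*z^2 - x^2*z - 10*y^2*z - z^3 + 3*x*y + 3*z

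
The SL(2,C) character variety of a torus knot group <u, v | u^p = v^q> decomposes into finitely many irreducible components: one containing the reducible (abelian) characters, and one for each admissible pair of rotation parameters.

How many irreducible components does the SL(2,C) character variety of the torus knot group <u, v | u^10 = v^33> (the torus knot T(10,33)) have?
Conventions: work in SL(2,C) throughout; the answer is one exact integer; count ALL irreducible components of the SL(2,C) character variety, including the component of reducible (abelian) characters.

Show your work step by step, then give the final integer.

Gamma = < u, v | u^10 = v^33 > (torus knot T(10,33)); the central element u^10 = v^33 acts as +I or -I in any irreducible SL(2,C) representation.
On an irreducible component, tr(u) is locked at 2*cos(pi*alpha/10) for some alpha in 1..9, and tr(v) at 2*cos(pi*beta/33) for some beta in 1..32.
Consistency of u^10 = (-1)^alpha I with v^33 = (-1)^beta I forces alpha = beta (mod 2).
Enumerate parity-matched pairs: 5*16 odd-odd plus 4*16 even-even gives 144.
components with irreducible characters: 144; plus the single component of reducible (abelian) characters: total 145.

145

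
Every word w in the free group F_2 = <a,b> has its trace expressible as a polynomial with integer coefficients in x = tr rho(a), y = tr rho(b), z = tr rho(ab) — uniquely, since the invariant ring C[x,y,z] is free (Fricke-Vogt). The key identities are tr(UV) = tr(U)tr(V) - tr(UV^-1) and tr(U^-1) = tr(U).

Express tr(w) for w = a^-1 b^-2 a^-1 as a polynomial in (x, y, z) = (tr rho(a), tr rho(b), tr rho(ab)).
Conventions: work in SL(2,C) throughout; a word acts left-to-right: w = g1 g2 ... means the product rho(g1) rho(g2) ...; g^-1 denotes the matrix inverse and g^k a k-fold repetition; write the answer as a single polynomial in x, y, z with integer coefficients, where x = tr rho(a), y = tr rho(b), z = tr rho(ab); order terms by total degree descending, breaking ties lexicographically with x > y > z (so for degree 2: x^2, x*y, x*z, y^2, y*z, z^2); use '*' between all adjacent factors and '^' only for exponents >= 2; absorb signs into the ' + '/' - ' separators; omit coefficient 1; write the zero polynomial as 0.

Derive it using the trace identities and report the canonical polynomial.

trace(a^-1) = trace(a) = x
reduce: trace(a^-2) = trace(a^-1) * trace(a) - trace(1) = x^2 - 2
trace(b a^-1) = trace(b) * trace(a) - trace(b a) = x*y - z
so trace(a^-2 b) = trace(b a^-1) * trace(a) - trace(b) = x^2*y - x*z - y
trace(a^-2 b^-1) = trace(a^-2) * trace(b) - trace(a^-2 b) = x*z - y
reduce: trace(a^-1 b^-2 a^-1) = trace(a^-2 b^-1) * trace(b) - trace(a^-2) = x*y*z - x^2 - y^2 + 2

x*y*z - x^2 - y^2 + 2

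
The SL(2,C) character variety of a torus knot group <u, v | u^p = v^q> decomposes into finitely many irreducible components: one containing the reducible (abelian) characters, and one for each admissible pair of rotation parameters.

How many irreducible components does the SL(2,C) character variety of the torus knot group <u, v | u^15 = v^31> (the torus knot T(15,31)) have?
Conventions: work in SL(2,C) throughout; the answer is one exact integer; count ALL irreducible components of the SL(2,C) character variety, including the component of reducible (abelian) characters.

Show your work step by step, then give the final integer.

For T(15,31): irreducibility forces the central element u^15 = v^31 to one of +I, -I.
On an irreducible component, tr(u) is locked at 2*cos(pi*alpha/15) for some alpha in 1..14, and tr(v) at 2*cos(pi*beta/31) for some beta in 1..30.
u^15 = (-1)^alpha I and v^31 = (-1)^beta I must agree, so alpha and beta have equal parity.
count pairs: odd alpha (7 choices) x odd beta (15), plus even alpha (7) x even beta (15): 7*15 + 7*15 = 210.
That is 210 components of irreducible characters, and with the reducible (abelian) component the total is 211.

211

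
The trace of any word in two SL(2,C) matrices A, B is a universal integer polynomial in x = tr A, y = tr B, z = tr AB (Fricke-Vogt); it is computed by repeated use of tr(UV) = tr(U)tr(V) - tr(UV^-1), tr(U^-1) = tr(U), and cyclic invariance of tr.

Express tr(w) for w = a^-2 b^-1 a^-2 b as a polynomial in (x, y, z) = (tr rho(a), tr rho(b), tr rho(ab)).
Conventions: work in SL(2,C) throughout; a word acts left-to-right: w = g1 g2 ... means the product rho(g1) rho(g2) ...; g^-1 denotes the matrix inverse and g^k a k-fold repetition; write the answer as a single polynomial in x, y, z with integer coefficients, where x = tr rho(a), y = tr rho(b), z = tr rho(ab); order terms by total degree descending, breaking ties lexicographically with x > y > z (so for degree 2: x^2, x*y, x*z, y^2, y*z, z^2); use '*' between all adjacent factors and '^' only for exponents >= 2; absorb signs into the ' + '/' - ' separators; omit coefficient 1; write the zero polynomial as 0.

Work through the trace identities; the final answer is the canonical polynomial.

next, tr(a^-1) = tr(a) = x
tr(a b a) = tr(a) tr(b a) - tr(b) = x*z - y
tr(a b a b) = tr(b a) tr(b a) - tr(1) = z^2 - 2
tr(b^-1 a b a) = tr(a b a) tr(b) - tr(a b a b) = x*y*z - y^2 - z^2 + 2
tr(b a^-1 b^-1 a) = tr(b^-1 a b) tr(a) - tr(b^-1 a b a) = -x*y*z + x^2 + y^2 + z^2 - 2
tr(a^-1 b^-1 a^-1 b) = tr(b a^-1 b^-1) tr(a) - tr(b a^-1 b^-1 a) = x*y*z - y^2 - z^2 + 2
tr(a^-1 b a^-2 b^-1) = tr(a^-1 b^-1 a^-1 b) tr(a) - tr(a^-1 b^-1 a^-1 b a) = x^2*y*z - x*y^2 - x*z^2 + x
and tr(a^-2) = tr(a^-1) tr(a) - tr(1) = x^2 - 2
tr(a^-2 b^-1 a^-2 b) = tr(a^-1 b a^-2 b^-1) tr(a) - tr(a^-1 b a^-2 b^-1 a) = x^3*y*z - x^2*y^2 - x^2*z^2 + 2

x^3*y*z - x^2*y^2 - x^2*z^2 + 2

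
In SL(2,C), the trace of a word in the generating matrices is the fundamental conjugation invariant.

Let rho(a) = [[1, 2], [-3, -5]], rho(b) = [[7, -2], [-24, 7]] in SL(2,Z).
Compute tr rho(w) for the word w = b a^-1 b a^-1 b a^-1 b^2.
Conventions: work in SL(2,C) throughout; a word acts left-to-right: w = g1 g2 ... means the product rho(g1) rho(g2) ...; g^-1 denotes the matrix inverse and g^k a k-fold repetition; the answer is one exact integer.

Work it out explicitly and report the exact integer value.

540554

rho(b) = [[7, -2], [-24, 7]]
... * rho(a^-1) = [[-5, -2], [3, 1]]  ->  [[-41, -16], [141, 55]]
... * rho(b) = [[7, -2], [-24, 7]]  ->  [[97, -30], [-333, 103]]
... * rho(a^-1) = [[-5, -2], [3, 1]]  ->  [[-575, -224], [1974, 769]]
... * rho(b) = [[7, -2], [-24, 7]]  ->  [[1351, -418], [-4638, 1435]]
... * rho(a^-1) = [[-5, -2], [3, 1]]  ->  [[-8009, -3120], [27495, 10711]]
... * rho(b) = [[7, -2], [-24, 7]]  ->  [[18817, -5822], [-64599, 19987]]
... * rho(b) = [[7, -2], [-24, 7]]  ->  [[271447, -78388], [-931881, 269107]]
tr = 271447 + 269107 = 540554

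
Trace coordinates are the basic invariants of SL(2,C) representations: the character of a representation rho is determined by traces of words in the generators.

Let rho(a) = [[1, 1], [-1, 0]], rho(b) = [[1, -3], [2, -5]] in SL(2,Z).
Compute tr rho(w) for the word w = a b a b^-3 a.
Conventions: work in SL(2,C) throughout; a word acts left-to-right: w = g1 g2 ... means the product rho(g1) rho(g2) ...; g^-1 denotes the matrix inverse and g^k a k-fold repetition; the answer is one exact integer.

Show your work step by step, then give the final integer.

-1109

rho(a) = [[1, 1], [-1, 0]]
... * rho(b) = [[1, -3], [2, -5]]  ->  [[3, -8], [-1, 3]]
... * rho(a) = [[1, 1], [-1, 0]]  ->  [[11, 3], [-4, -1]]
... * rho(b^-1) = [[-5, 3], [-2, 1]]  ->  [[-61, 36], [22, -13]]
... * rho(b^-1) = [[-5, 3], [-2, 1]]  ->  [[233, -147], [-84, 53]]
... * rho(b^-1) = [[-5, 3], [-2, 1]]  ->  [[-871, 552], [314, -199]]
... * rho(a) = [[1, 1], [-1, 0]]  ->  [[-1423, -871], [513, 314]]
tr = -1423 + 314 = -1109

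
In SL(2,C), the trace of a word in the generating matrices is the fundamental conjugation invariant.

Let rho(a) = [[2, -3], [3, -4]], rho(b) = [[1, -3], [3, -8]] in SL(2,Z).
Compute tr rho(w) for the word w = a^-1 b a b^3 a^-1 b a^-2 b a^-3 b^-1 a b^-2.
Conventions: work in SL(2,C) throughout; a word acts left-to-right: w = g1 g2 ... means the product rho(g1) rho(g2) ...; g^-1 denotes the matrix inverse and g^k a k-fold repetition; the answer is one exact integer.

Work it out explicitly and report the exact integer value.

63067192

rho(a^-1) = [[-4, 3], [-3, 2]]
... * rho(b) = [[1, -3], [3, -8]]  ->  [[5, -12], [3, -7]]
... * rho(a) = [[2, -3], [3, -4]]  ->  [[-26, 33], [-15, 19]]
... * rho(b) = [[1, -3], [3, -8]]  ->  [[73, -186], [42, -107]]
... * rho(b) = [[1, -3], [3, -8]]  ->  [[-485, 1269], [-279, 730]]
... * rho(b) = [[1, -3], [3, -8]]  ->  [[3322, -8697], [1911, -5003]]
... * rho(a^-1) = [[-4, 3], [-3, 2]]  ->  [[12803, -7428], [7365, -4273]]
... * rho(b) = [[1, -3], [3, -8]]  ->  [[-9481, 21015], [-5454, 12089]]
... * rho(a^-1) = [[-4, 3], [-3, 2]]  ->  [[-25121, 13587], [-14451, 7816]]
... * rho(a^-1) = [[-4, 3], [-3, 2]]  ->  [[59723, -48189], [34356, -27721]]
... * rho(b) = [[1, -3], [3, -8]]  ->  [[-84844, 206343], [-48807, 118700]]
... * rho(a^-1) = [[-4, 3], [-3, 2]]  ->  [[-279653, 158154], [-160872, 90979]]
... * rho(a^-1) = [[-4, 3], [-3, 2]]  ->  [[644150, -522651], [370551, -300658]]
... * rho(a^-1) = [[-4, 3], [-3, 2]]  ->  [[-1008647, 887148], [-580230, 510337]]
... * rho(b^-1) = [[-8, 3], [-3, 1]]  ->  [[5407732, -2138793], [3110829, -1230353]]
... * rho(a) = [[2, -3], [3, -4]]  ->  [[4399085, -7668024], [2530599, -4411075]]
... * rho(b^-1) = [[-8, 3], [-3, 1]]  ->  [[-12188608, 5529231], [-7011567, 3180722]]
... * rho(b^-1) = [[-8, 3], [-3, 1]]  ->  [[80921171, -31036593], [46550370, -17853979]]
tr = 80921171 + -17853979 = 63067192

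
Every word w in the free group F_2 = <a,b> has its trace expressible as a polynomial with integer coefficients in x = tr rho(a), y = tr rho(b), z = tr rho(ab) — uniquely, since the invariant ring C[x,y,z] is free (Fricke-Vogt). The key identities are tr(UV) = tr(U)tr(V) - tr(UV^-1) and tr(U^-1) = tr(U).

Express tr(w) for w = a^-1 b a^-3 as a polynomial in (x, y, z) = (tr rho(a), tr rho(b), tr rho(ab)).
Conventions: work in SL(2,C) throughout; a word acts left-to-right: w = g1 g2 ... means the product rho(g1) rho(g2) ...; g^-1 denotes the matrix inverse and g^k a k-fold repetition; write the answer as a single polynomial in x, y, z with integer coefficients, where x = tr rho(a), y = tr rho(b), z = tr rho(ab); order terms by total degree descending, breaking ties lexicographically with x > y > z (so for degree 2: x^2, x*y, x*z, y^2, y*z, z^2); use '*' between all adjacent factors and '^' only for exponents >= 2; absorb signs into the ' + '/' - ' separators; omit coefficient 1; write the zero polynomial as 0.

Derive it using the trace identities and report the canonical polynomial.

trace(a^-1 b) = trace(b) * trace(a) - trace(b a)   [inverse elimination on a] = x*y - z
trace(b a^-2) = trace(a^-1 b) * trace(a) - trace(a^-1 b a)   [inverse elimination on a] = x^2*y - x*z - y
trace(a^-2 b a^-1) = trace(b a^-2) * trace(a) - trace(b a^-1)   [inverse elimination on a] = x^3*y - x^2*z - 2*x*y + z
trace(a^-1 b a^-3) = trace(a^-2 b a^-1) * trace(a) - trace(a^-2 b)   [inverse elimination on a] = x^4*y - x^3*z - 3*x^2*y + 2*x*z + y

x^4*y - x^3*z - 3*x^2*y + 2*x*z + y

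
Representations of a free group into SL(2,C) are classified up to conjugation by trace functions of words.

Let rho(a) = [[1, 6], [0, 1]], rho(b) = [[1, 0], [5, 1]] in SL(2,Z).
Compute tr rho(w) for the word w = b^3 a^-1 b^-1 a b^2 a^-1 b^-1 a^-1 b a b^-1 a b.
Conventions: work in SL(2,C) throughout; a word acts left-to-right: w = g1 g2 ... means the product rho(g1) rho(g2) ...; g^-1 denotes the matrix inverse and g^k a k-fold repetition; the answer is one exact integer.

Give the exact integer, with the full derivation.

5828649302

rho(b) = [[1, 0], [5, 1]]
... * rho(b) = [[1, 0], [5, 1]]  ->  [[1, 0], [10, 1]]
... * rho(b) = [[1, 0], [5, 1]]  ->  [[1, 0], [15, 1]]
... * rho(a^-1) = [[1, -6], [0, 1]]  ->  [[1, -6], [15, -89]]
... * rho(b^-1) = [[1, 0], [-5, 1]]  ->  [[31, -6], [460, -89]]
... * rho(a) = [[1, 6], [0, 1]]  ->  [[31, 180], [460, 2671]]
... * rho(b) = [[1, 0], [5, 1]]  ->  [[931, 180], [13815, 2671]]
... * rho(b) = [[1, 0], [5, 1]]  ->  [[1831, 180], [27170, 2671]]
... * rho(a^-1) = [[1, -6], [0, 1]]  ->  [[1831, -10806], [27170, -160349]]
... * rho(b^-1) = [[1, 0], [-5, 1]]  ->  [[55861, -10806], [828915, -160349]]
... * rho(a^-1) = [[1, -6], [0, 1]]  ->  [[55861, -345972], [828915, -5133839]]
... * rho(b) = [[1, 0], [5, 1]]  ->  [[-1673999, -345972], [-24840280, -5133839]]
... * rho(a) = [[1, 6], [0, 1]]  ->  [[-1673999, -10389966], [-24840280, -154175519]]
... * rho(b^-1) = [[1, 0], [-5, 1]]  ->  [[50275831, -10389966], [746037315, -154175519]]
... * rho(a) = [[1, 6], [0, 1]]  ->  [[50275831, 291265020], [746037315, 4322048371]]
... * rho(b) = [[1, 0], [5, 1]]  ->  [[1506600931, 291265020], [22356279170, 4322048371]]
tr = 1506600931 + 4322048371 = 5828649302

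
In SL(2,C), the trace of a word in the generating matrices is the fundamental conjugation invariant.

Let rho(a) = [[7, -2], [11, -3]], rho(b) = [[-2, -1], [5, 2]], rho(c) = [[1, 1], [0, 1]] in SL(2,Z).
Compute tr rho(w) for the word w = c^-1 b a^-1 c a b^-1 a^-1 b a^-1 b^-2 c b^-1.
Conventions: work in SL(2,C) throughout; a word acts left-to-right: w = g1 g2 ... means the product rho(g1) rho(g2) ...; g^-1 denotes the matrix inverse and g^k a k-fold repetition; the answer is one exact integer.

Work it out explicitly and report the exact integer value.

rho(c^-1) = [[1, -1], [0, 1]]
... * rho(b) = [[-2, -1], [5, 2]]  ->  [[-7, -3], [5, 2]]
... * rho(a^-1) = [[-3, 2], [-11, 7]]  ->  [[54, -35], [-37, 24]]
... * rho(c) = [[1, 1], [0, 1]]  ->  [[54, 19], [-37, -13]]
... * rho(a) = [[7, -2], [11, -3]]  ->  [[587, -165], [-402, 113]]
... * rho(b^-1) = [[2, 1], [-5, -2]]  ->  [[1999, 917], [-1369, -628]]
... * rho(a^-1) = [[-3, 2], [-11, 7]]  ->  [[-16084, 10417], [11015, -7134]]
... * rho(b) = [[-2, -1], [5, 2]]  ->  [[84253, 36918], [-57700, -25283]]
... * rho(a^-1) = [[-3, 2], [-11, 7]]  ->  [[-658857, 426932], [451213, -292381]]
... * rho(b^-1) = [[2, 1], [-5, -2]]  ->  [[-3452374, -1512721], [2364331, 1035975]]
... * rho(b^-1) = [[2, 1], [-5, -2]]  ->  [[658857, -426932], [-451213, 292381]]
... * rho(c) = [[1, 1], [0, 1]]  ->  [[658857, 231925], [-451213, -158832]]
... * rho(b^-1) = [[2, 1], [-5, -2]]  ->  [[158089, 195007], [-108266, -133549]]
tr = 158089 + -133549 = 24540

24540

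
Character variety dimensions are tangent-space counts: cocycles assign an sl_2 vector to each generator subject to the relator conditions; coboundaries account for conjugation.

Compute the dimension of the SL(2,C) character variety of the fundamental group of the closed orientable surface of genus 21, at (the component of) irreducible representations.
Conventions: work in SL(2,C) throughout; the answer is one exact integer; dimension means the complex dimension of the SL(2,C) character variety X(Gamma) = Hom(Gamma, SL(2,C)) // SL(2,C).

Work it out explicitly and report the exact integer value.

The genus-21 surface group: 2g = 42 generators, one relator prod [a_i, b_i].
Before the relator condition, cocycle space has dim 3*42 = 126.
At an irreducible rho, H^2 = coker(d_2) vanishes (Poincare duality: H^2 is dual to H^0 = invariants = 0), so d_2 is surjective onto sl_2 and dim Z^1 = 126 - 3 = 123.
Coboundaries contribute dim B^1 = 3 (injective at irreducible rho).
dim X = dim H^1 = 123 - 3 = 120.

120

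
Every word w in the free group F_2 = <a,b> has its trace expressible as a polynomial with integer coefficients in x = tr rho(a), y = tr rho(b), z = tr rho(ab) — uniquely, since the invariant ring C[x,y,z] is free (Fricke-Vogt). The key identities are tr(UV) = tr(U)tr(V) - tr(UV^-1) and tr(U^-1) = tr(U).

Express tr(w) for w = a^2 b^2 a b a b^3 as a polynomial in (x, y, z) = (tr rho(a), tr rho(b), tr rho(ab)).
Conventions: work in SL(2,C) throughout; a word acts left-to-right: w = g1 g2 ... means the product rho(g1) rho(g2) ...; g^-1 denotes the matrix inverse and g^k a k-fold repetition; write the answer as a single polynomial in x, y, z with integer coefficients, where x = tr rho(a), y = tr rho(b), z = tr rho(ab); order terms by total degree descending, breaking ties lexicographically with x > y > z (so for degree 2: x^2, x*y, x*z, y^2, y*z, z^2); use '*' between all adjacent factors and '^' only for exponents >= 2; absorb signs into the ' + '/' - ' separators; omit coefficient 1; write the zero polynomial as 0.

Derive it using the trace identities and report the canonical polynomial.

trace(b a b a) = trace(b a)*trace(b a) - trace(1)  (split on b) = z^2 - 2
trace(a b a b a b) = trace(b a)*trace(b a b a) - trace(b^-1 a^-1)  (split on b) = z^3 - 3*z
trace(b a b) = trace(b)*trace(a b) - trace(a)  (reduce the b square) = y*z - x
trace(a b a b a) = trace(a)*trace(b a b a) - trace(b a b)  (reduce the a square) = x*z^2 - y*z - x
trace(b a b a b^2 a) = trace(b)*trace(a b a b a b) - trace(a b a b a)  (reduce the b square) = y*z^3 - x*z^2 - 2*y*z + x
trace(a b a) = trace(a)*trace(b a) - trace(b)  (reduce the a square) = x*z - y
trace(b a b a b) = trace(b)*trace(a b a b) - trace(a b a)  (reduce the b square) = y*z^2 - x*z - y
trace(b a b a b^2) = trace(b)*trace(b a b a b) - trace(b a b a)  (reduce the b square) = y^2*z^2 - x*y*z - y^2 - z^2 + 2
trace(a^2 b a b a b^2) = trace(a)*trace(b a b a b^2 a) - trace(b a b a b^2)  (reduce the a square) = x*y*z^3 - x^2*z^2 - y^2*z^2 - x*y*z + x^2 + y^2 + z^2 - 2
trace(a^2 b a b a b) = trace(a)*trace(b a b a b a) - trace(b a b a b)  (reduce the a square) = x*z^3 - y*z^2 - 2*x*z + y
trace(a b a b^3 a^2 b) = trace(b)*trace(a^2 b a b a b^2) - trace(a^2 b a b a b)  (reduce the b square) = x*y^2*z^3 - x^2*y*z^2 - y^3*z^2 - x*y^2*z - x*z^3 + x^2*y + y^3 + 2*y*z^2 + 2*x*z - 3*y
trace(a^2 b a) = trace(a)*trace(a b a) - trace(a b)  (reduce the a square) = x^2*z - x*y - z
trace(a^2 b a b^2) = trace(b)*trace(a^2 b a b) - trace(a^2 b a)  (reduce the b square) = x*y*z^2 - x^2*z - y^2*z + z
trace(a b a b^3 a) = trace(b)*trace(a^2 b a b^2) - trace(a^2 b a b)  (reduce the b square) = x*y^2*z^2 - x^2*y*z - y^3*z - x*z^2 + 2*y*z + x
trace(a b a b^3 a^2) = trace(a)*trace(a b a b^3 a) - trace(a b a b^3)  (reduce the a square) = x^2*y^2*z^2 - x^3*y*z - x*y^3*z - x^2*z^2 - y^2*z^2 + 3*x*y*z + x^2 + y^2 + z^2 - 2
trace(a^2 b^2 a b a b^3) = trace(b)*trace(a b a b^3 a^2 b) - trace(a b a b^3 a^2)  (reduce the b square) = x*y^3*z^3 - 2*x^2*y^2*z^2 - y^4*z^2 + x^3*y*z - x*y*z^3 + x^2*y^2 + x^2*z^2 + y^4 + 3*y^2*z^2 - x*y*z - x^2 - 4*y^2 - z^2 + 2

x*y^3*z^3 - 2*x^2*y^2*z^2 - y^4*z^2 + x^3*y*z - x*y*z^3 + x^2*y^2 + x^2*z^2 + y^4 + 3*y^2*z^2 - x*y*z - x^2 - 4*y^2 - z^2 + 2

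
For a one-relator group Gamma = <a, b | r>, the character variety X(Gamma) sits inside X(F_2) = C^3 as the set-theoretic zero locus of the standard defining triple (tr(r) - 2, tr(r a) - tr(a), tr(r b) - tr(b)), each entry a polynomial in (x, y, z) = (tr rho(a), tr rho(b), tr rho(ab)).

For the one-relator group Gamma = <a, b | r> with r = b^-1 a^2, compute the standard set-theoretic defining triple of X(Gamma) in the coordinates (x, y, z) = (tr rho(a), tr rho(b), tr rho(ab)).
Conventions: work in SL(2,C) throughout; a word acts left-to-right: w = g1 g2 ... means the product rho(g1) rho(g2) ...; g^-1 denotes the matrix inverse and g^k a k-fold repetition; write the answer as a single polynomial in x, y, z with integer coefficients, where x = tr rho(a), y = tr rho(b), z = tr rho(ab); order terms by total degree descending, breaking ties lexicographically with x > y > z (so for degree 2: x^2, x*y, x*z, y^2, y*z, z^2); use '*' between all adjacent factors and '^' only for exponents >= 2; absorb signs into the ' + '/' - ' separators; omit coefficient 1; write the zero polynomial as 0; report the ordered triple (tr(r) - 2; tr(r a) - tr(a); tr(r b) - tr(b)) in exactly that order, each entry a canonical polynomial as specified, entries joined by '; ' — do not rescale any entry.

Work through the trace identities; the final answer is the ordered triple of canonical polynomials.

x^2*y - x*z - y - 2; x^3*y - x^2*z - 2*x*y - x + z; x^2 - y - 2

tr(a^2) = tr(a) tr(a) - tr(1)  (reduce the a square) = x^2 - 2
tr(a^2 b) = tr(a) tr(b a) - tr(b)  (reduce the a square) = x*z - y
and tr(b^-1 a^2) = tr(a^2) tr(b) - tr(a^2 b)  (eliminate b^-1) = x^2*y - x*z - y
tr(a^3) = tr(a) tr(a^2) - tr(a)   [square of a] = x^3 - 3*x
next, tr(a^3 b) = tr(a) tr(b a^2) - tr(b a)   [square of a] = x^2*z - x*y - z
tr(b^-1 a^3) = tr(a^3) tr(b) - tr(a^3 b)   [inverse elimination on b] = x^3*y - x^2*z - 2*x*y + z
assemble the triple (tr(r) - 2; tr(r a) - x; tr(r b) - y)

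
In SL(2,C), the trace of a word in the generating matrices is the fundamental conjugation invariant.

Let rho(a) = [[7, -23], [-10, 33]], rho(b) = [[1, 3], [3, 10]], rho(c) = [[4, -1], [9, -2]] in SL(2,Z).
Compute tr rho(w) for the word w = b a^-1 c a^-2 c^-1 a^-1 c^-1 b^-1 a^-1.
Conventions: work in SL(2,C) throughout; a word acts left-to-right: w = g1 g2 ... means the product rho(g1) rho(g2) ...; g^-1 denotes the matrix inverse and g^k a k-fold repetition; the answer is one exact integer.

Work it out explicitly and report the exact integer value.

1685145561253

rho(b) = [[1, 3], [3, 10]]
... * rho(a^-1) = [[33, 23], [10, 7]]  ->  [[63, 44], [199, 139]]
... * rho(c) = [[4, -1], [9, -2]]  ->  [[648, -151], [2047, -477]]
... * rho(a^-1) = [[33, 23], [10, 7]]  ->  [[19874, 13847], [62781, 43742]]
... * rho(a^-1) = [[33, 23], [10, 7]]  ->  [[794312, 554031], [2509193, 1750157]]
... * rho(c^-1) = [[-2, 1], [-9, 4]]  ->  [[-6574903, 3010436], [-20769799, 9509821]]
... * rho(a^-1) = [[33, 23], [10, 7]]  ->  [[-186867439, -130149717], [-590305157, -411136630]]
... * rho(c^-1) = [[-2, 1], [-9, 4]]  ->  [[1545082331, -707466307], [4880839984, -2234851677]]
... * rho(b^-1) = [[10, -3], [-3, 1]]  ->  [[17573222231, -5342713300], [55512954871, -16877371629]]
... * rho(a^-1) = [[33, 23], [10, 7]]  ->  [[526489200623, 366785118213], [1663153794453, 1158656360630]]
tr = 526489200623 + 1158656360630 = 1685145561253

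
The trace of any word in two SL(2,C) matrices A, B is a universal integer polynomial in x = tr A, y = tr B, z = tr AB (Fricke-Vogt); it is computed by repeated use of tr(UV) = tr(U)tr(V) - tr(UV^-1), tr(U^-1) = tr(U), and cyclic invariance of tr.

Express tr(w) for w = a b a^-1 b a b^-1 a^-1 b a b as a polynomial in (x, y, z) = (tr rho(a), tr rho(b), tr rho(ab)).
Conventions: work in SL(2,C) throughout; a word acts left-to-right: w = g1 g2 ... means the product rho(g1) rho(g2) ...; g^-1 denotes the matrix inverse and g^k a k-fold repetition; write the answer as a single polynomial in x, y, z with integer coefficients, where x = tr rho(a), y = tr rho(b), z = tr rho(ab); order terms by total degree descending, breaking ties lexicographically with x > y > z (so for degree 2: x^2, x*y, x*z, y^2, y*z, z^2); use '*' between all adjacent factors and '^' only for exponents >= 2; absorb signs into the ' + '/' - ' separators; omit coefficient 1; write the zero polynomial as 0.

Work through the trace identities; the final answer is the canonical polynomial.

trace(b a b a) = trace(b a)*trace(b a) - trace(1)   [split at a repeated b] = z^2 - 2
apply: trace(b a b) = trace(b)*trace(a b) - trace(a)   [square of b] = y*z - x
trace(a^2 b a b) = trace(a)*trace(b a b a) - trace(b a b)   [square of a] = x*z^2 - y*z - x
trace(a b a) = trace(a)*trace(b a) - trace(b)   [square of a] = x*z - y
use: trace(a^2 b a) = trace(a)*trace(a b a) - trace(a b)   [square of a] = x^2*z - x*y - z
trace(b a^2 b a b) = trace(b)*trace(a^2 b a b) - trace(a^2 b a)   [square of b] = x*y*z^2 - x^2*z - y^2*z + z
use: trace(b a b a b a) = trace(b a b a)*trace(b a) - trace(a b)   [split at a repeated b] = z^3 - 3*z
trace(b a b a b) = trace(b)*trace(a b a b) - trace(a b a)   [square of b] = y*z^2 - x*z - y
trace(b a^2 b a b a) = trace(a)*trace(b a b a b a) - trace(b a b a b)   [square of a] = x*z^3 - y*z^2 - 2*x*z + y
trace(a b a b a^-1 b a) = trace(b a^2 b a b)*trace(a) - trace(b a^2 b a b a)   [inverse elimination on a] = x^2*y*z^2 - x^3*z - x*y^2*z - x*z^3 + y*z^2 + 3*x*z - y
trace(b a b a b^2 a) = trace(b)*trace(a b a b a b) - trace(a b a b a)   [square of b] = y*z^3 - x*z^2 - 2*y*z + x
apply: trace(b a b a b^2) = trace(b)*trace(b a b a b) - trace(b a b a)   [square of b] = y^2*z^2 - x*y*z - y^2 - z^2 + 2
apply: trace(b a^2 b a b a b) = trace(a)*trace(b a b a b^2 a) - trace(b a b a b^2)   [square of a] = x*y*z^3 - x^2*z^2 - y^2*z^2 - x*y*z + x^2 + y^2 + z^2 - 2
trace(b a b a b a b a) = trace(a b)*trace(a b a b a b) - trace(a^-1 b^-1 a^-1 b^-1)   [split at a repeated a] = z^4 - 4*z^2 + 2
use: trace(b a^2 b a b a b a) = trace(a)*trace(b a b a b a b a) - trace(b a b a b a b)   [square of a] = x*z^4 - y*z^3 - 3*x*z^2 + 2*y*z + x
trace(a b a b a b a^-1 b a) = trace(b a^2 b a b a b)*trace(a) - trace(b a^2 b a b a b a)   [inverse elimination on a] = x^2*y*z^3 - x^3*z^2 - x*y^2*z^2 - x*z^4 - x^2*y*z + y*z^3 + x^3 + x*y^2 + 4*x*z^2 - 2*y*z - 3*x
use: trace(b a b a b a b a b) = trace(b)*trace(a b a b a b a b) - trace(a b a b a b a)   [square of b] = y*z^4 - x*z^3 - 3*y*z^2 + 2*x*z + y
use: trace(b a b a b a b a b a) = trace(b a b a b a b a)*trace(b a) - trace(a b a b a b)   [split at a repeated b] = z^5 - 5*z^3 + 5*z
trace(a b a b a b a^-1 b a b) = trace(b a b a b a b a b)*trace(a) - trace(b a b a b a b a b a)   [inverse elimination on a] = x*y*z^4 - x^2*z^3 - z^5 - 3*x*y*z^2 + 2*x^2*z + 5*z^3 + x*y - 5*z
trace(b a b a b a^-1 b a b^-1 a) = trace(a b a b a b a^-1 b a)*trace(b) - trace(a b a b a b a^-1 b a b)   [inverse elimination on b] = x^2*y^2*z^3 - x^3*y*z^2 - x*y^3*z^2 - 2*x*y*z^4 - x^2*y^2*z + x^2*z^3 + y^2*z^3 + z^5 + x^3*y + x*y^3 + 7*x*y*z^2 - 2*x^2*z - 2*y^2*z - 5*z^3 - 4*x*y + 5*z
use: trace(a b a^-1 b a b^-1 a^-1 b a b) = trace(b a b a b a^-1 b a b^-1)*trace(a) - trace(b a b a b a^-1 b a b^-1 a)   [inverse elimination on a] = -x^2*y^2*z^3 + 2*x^3*y*z^2 + x*y^3*z^2 + 2*x*y*z^4 - x^4*z - 2*x^2*z^3 - y^2*z^3 - z^5 - x^3*y - x*y^3 - 6*x*y*z^2 + 5*x^2*z + 2*y^2*z + 5*z^3 + 3*x*y - 5*z

-x^2*y^2*z^3 + 2*x^3*y*z^2 + x*y^3*z^2 + 2*x*y*z^4 - x^4*z - 2*x^2*z^3 - y^2*z^3 - z^5 - x^3*y - x*y^3 - 6*x*y*z^2 + 5*x^2*z + 2*y^2*z + 5*z^3 + 3*x*y - 5*z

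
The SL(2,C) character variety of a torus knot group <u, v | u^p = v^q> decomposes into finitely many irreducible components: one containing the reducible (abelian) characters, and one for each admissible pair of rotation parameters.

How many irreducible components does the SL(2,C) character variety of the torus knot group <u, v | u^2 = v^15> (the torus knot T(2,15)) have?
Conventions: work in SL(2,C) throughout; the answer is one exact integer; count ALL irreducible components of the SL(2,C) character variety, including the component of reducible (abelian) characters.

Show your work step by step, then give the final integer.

In the torus knot group T(2,15), u^2 = v^15 is central, so an irreducible representation sends it to +I or -I (Schur).
So on each irreducible component the traces are pinned: tr(u) = 2*cos(pi*alpha/2) with 1 <= alpha <= 1, tr(v) = 2*cos(pi*beta/15) with 1 <= beta <= 14.
The two central values (-1)^alpha I and (-1)^beta I must be the same matrix, so alpha and beta share a parity.
Counting: 1 odd alphas x 7 odd betas + 0 even alphas x 7 even betas = 7 + 0 = 7.
That is 7 components of irreducible characters, and with the reducible (abelian) component the total is 8.

8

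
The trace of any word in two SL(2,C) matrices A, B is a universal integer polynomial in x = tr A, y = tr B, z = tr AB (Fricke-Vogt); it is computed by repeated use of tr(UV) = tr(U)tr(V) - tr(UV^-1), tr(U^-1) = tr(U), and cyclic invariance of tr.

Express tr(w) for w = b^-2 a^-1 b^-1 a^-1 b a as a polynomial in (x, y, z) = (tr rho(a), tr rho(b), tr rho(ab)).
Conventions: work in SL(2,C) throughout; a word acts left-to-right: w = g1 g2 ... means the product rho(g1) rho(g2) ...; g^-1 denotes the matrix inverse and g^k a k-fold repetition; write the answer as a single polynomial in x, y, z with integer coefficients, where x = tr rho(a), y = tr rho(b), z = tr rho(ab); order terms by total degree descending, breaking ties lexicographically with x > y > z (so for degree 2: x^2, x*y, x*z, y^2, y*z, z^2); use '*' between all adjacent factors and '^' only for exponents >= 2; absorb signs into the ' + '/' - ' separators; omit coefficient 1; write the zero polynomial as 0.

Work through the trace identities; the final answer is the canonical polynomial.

tr(a^-1) = tr(a) = x
tr(b a b) = tr(b)*tr(a b) - tr(a)   [square of b] = y*z - x
tr(a b a b) = tr(b a)*tr(b a) - tr(1)   [split at a repeated b] = z^2 - 2
next, tr(a b a) = tr(a)*tr(b a) - tr(b)   [square of a] = x*z - y
tr(b a b a b) = tr(b)*tr(a b a b) - tr(a b a)   [square of b] = y*z^2 - x*z - y
and tr(b a b a b a) = tr(a b a b)*tr(a b) - tr(b a)   [split at a repeated a] = z^3 - 3*z
next, tr(a b a b a^-1 b) = tr(b a b a b)*tr(a) - tr(b a b a b a)   [inverse elimination on a] = x*y*z^2 - x^2*z - z^3 - x*y + 3*z
tr(b a b a^-1 b^-1 a) = tr(a b a b a^-1)*tr(b) - tr(a b a b a^-1 b)   [inverse elimination on b] = -x*y*z^2 + x^2*z + y^2*z + z^3 - 3*z
next, tr(a^-1 b^-1 a^-1 b a b) = tr(b a b a^-1 b^-1)*tr(a) - tr(b a b a^-1 b^-1 a)   [inverse elimination on a] = x*y*z^2 - x^2*z - y^2*z - z^3 + x*y + 3*z
and tr(a^-1 b^-1 a^-1 b a b^-1) = tr(a^-1 b^-1 a^-1 b a)*tr(b) - tr(a^-1 b^-1 a^-1 b a b)   [inverse elimination on b] = -x*y*z^2 + x^2*z + y^2*z + z^3 - 3*z
tr(b^-2 a^-1 b^-1 a^-1 b a) = tr(a^-1 b^-1 a^-1 b a b^-1)*tr(b) - tr(a^-1 b^-1 a^-1 b a)   [inverse elimination on b] = -x*y^2*z^2 + x^2*y*z + y^3*z + y*z^3 - 3*y*z - x

-x*y^2*z^2 + x^2*y*z + y^3*z + y*z^3 - 3*y*z - x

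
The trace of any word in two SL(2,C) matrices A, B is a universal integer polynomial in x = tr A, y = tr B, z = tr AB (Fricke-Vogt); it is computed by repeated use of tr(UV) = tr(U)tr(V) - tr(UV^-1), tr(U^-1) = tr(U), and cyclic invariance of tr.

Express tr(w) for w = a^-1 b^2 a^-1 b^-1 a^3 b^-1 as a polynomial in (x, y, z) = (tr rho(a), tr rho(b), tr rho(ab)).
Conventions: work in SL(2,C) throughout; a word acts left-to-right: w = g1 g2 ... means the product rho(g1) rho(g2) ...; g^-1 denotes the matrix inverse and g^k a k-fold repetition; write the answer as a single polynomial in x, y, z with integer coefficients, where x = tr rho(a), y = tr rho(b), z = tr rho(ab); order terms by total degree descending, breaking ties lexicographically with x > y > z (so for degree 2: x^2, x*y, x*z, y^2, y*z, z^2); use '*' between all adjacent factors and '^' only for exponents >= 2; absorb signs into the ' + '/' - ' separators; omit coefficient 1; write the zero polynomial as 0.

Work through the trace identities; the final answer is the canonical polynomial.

next, trace(b a^2) = trace(a) trace(b a) - trace(b)  (reduce the a square) = x*z - y
trace(b^2 a) = trace(b) trace(a b) - trace(a)  (reduce the b square) = y*z - x
trace(b^2) = trace(b) trace(b) - trace(1)  (reduce the b square) = y^2 - 2
trace(b^2 a^2) = trace(a) trace(b^2 a) - trace(b^2)  (reduce the a square) = x*y*z - x^2 - y^2 + 2
trace(b a^3 b) = trace(a) trace(b^2 a^2) - trace(b^2 a)  (reduce the a square) = x^2*y*z - x^3 - x*y^2 - y*z + 3*x
next, trace(b a b a) = trace(b a) trace(b a) - trace(1)  (split on b) = z^2 - 2
trace(b a b a^2) = trace(a) trace(b a b a) - trace(b a b)  (reduce the a square) = x*z^2 - y*z - x
and trace(b a^3 b a) = trace(a) trace(b a b a^2) - trace(b a b a)  (reduce the a square) = x^2*z^2 - x*y*z - x^2 - z^2 + 2
trace(a^-1 b a^3 b) = trace(b a^3 b) trace(a) - trace(b a^3 b a)  (eliminate a^-1) = x^3*y*z - x^4 - x^2*y^2 - x^2*z^2 + 4*x^2 + z^2 - 2
next, trace(a^3 b^-1 a^-1 b) = trace(a^-1 b a^3) trace(b) - trace(a^-1 b a^3 b)  (eliminate b^-1) = -x^3*y*z + x^4 + x^2*y^2 + x^2*z^2 + x*y*z - 4*x^2 - y^2 - z^2 + 2
and trace(b a^3) = trace(a) trace(a b a) - trace(a b)  (reduce the a square) = x^2*z - x*y - z
trace(a^3 b a) = trace(a) trace(b a^3) - trace(b a^2)  (reduce the a square) = x^3*z - x^2*y - 2*x*z + y
trace(b a b^-1 a^3) = trace(a^3 b a) trace(b) - trace(a^3 b a b)  (eliminate b^-1) = x^3*y*z - x^2*y^2 - x^2*z^2 - x*y*z + x^2 + y^2 + z^2 - 2
and trace(b^2 a^4) = trace(a) trace(a^2 b^2 a) - trace(a^2 b^2)  (reduce the a square) = x^3*y*z - x^4 - x^2*y^2 - 2*x*y*z + 4*x^2 + y^2 - 2
and trace(a^4 b^2 a) = trace(a) trace(b^2 a^4) - trace(b^2 a^3)  (reduce the a square) = x^4*y*z - x^5 - x^3*y^2 - 3*x^2*y*z + 5*x^3 + 2*x*y^2 + y*z - 5*x
trace(b^2 a b a) = trace(b) trace(a b a b) - trace(a b a)  (reduce the b square) = y*z^2 - x*z - y
and trace(b^2 a b) = trace(b) trace(b a b) - trace(b a)  (reduce the b square) = y^2*z - x*y - z
and trace(b^2 a b a^2) = trace(a) trace(b^2 a b a) - trace(b^2 a b)  (reduce the a square) = x*y*z^2 - x^2*z - y^2*z + z
trace(a b^2 a b a^2) = trace(a) trace(b^2 a b a^2) - trace(b^2 a b a)  (reduce the a square) = x^2*y*z^2 - x^3*z - x*y^2*z - y*z^2 + 2*x*z + y
trace(a^4 b^2 a b) = trace(a) trace(a b^2 a b a^2) - trace(a b^2 a b a)  (reduce the a square) = x^3*y*z^2 - x^4*z - x^2*y^2*z - 2*x*y*z^2 + 3*x^2*z + y^2*z + x*y - z
and trace(a b^2 a b^-1 a^3) = trace(a^4 b^2 a) trace(b) - trace(a^4 b^2 a b)  (eliminate b^-1) = x^4*y^2*z - x^5*y - x^3*y^3 - x^3*y*z^2 + x^4*z - 2*x^2*y^2*z + 5*x^3*y + 2*x*y^3 + 2*x*y*z^2 - 3*x^2*z - 6*x*y + z
and trace(b a b^2 a^2) = trace(a) trace(b a b^2 a) - trace(b a b^2)  (reduce the a square) = x*y*z^2 - x^2*z - y^2*z + z
next, trace(b a b^2 a^3) = trace(a) trace(b a b^2 a^2) - trace(b a b^2 a)  (reduce the a square) = x^2*y*z^2 - x^3*z - x*y^2*z - y*z^2 + 2*x*z + y
trace(a^3 b a b^2 a) = trace(a) trace(b a b^2 a^3) - trace(b a b^2 a^2)  (reduce the a square) = x^3*y*z^2 - x^4*z - x^2*y^2*z - 2*x*y*z^2 + 3*x^2*z + y^2*z + x*y - z
next, trace(b a b a b a) = trace(b a b a) trace(b a) - trace(a b)  (split on b) = z^3 - 3*z
trace(a b a b a b a) = trace(a) trace(b a b a b a) - trace(b a b a b)  (reduce the a square) = x*z^3 - y*z^2 - 2*x*z + y
trace(a b a^3 b a b) = trace(a) trace(a b a b a b a) - trace(a b a b a b)  (reduce the a square) = x^2*z^3 - x*y*z^2 - 2*x^2*z - z^3 + x*y + 3*z
and trace(b a^2 b a^2) = trace(a) trace(b a^2 b a) - trace(b a^2 b)  (reduce the a square) = x^2*z^2 - 2*x*y*z + y^2 - 2
and trace(a b a^3 b a) = trace(a) trace(b a^2 b a^2) - trace(b a^2 b a)  (reduce the a square) = x^3*z^2 - 2*x^2*y*z + x*y^2 - x*z^2 + y*z - x
and trace(a^3 b a b^2 a b) = trace(b) trace(a b a^3 b a b) - trace(a b a^3 b a)  (reduce the b square) = x^2*y*z^3 - x^3*z^2 - x*y^2*z^2 - y*z^3 + x*z^2 + 2*y*z + x
and trace(a b^2 a b^-1 a^3 b) = trace(a^3 b a b^2 a) trace(b) - trace(a^3 b a b^2 a b)  (eliminate b^-1) = x^3*y^2*z^2 - x^4*y*z - x^2*y^3*z - x^2*y*z^3 + x^3*z^2 - x*y^2*z^2 + 3*x^2*y*z + y^3*z + y*z^3 + x*y^2 - x*z^2 - 3*y*z - x
trace(b^2 a b^-1 a^3 b^-1 a) = trace(a b^2 a b^-1 a^3) trace(b) - trace(a b^2 a b^-1 a^3 b)  (eliminate b^-1) = x^4*y^3*z - x^5*y^2 - x^3*y^4 - 2*x^3*y^2*z^2 + 2*x^4*y*z - x^2*y^3*z + x^2*y*z^3 + 5*x^3*y^2 - x^3*z^2 + 2*x*y^4 + 3*x*y^2*z^2 - 6*x^2*y*z - y^3*z - y*z^3 - 7*x*y^2 + x*z^2 + 4*y*z + x
trace(b^-1 a^3 b^-1 a^-1 b^2 a) = trace(b^2 a b^-1 a^3 b^-1) trace(a) - trace(b^2 a b^-1 a^3 b^-1 a)  (eliminate a^-1) = -x^4*y^3*z + x^5*y^2 + x^3*y^4 + 2*x^3*y^2*z^2 - x^4*y*z + x^2*y^3*z - x^2*y*z^3 - 6*x^3*y^2 - 2*x*y^4 - 3*x*y^2*z^2 + 5*x^2*y*z + y^3*z + y*z^3 + x^3 + 8*x*y^2 - 4*y*z - 3*x
and trace(a^-1 b^2 a^-1 b^-1 a^3 b^-1) = trace(b^-1 a^3 b^-1 a^-1 b^2) trace(a) - trace(b^-1 a^3 b^-1 a^-1 b^2 a)  (eliminate a^-1) = x^4*y^3*z - x^5*y^2 - x^3*y^4 - 2*x^3*y^2*z^2 - x^2*y^3*z + x^2*y*z^3 + x^5 + 7*x^3*y^2 + x^3*z^2 + 2*x*y^4 + 3*x*y^2*z^2 - 4*x^2*y*z - y^3*z - y*z^3 - 5*x^3 - 9*x*y^2 - x*z^2 + 4*y*z + 5*x

x^4*y^3*z - x^5*y^2 - x^3*y^4 - 2*x^3*y^2*z^2 - x^2*y^3*z + x^2*y*z^3 + x^5 + 7*x^3*y^2 + x^3*z^2 + 2*x*y^4 + 3*x*y^2*z^2 - 4*x^2*y*z - y^3*z - y*z^3 - 5*x^3 - 9*x*y^2 - x*z^2 + 4*y*z + 5*x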